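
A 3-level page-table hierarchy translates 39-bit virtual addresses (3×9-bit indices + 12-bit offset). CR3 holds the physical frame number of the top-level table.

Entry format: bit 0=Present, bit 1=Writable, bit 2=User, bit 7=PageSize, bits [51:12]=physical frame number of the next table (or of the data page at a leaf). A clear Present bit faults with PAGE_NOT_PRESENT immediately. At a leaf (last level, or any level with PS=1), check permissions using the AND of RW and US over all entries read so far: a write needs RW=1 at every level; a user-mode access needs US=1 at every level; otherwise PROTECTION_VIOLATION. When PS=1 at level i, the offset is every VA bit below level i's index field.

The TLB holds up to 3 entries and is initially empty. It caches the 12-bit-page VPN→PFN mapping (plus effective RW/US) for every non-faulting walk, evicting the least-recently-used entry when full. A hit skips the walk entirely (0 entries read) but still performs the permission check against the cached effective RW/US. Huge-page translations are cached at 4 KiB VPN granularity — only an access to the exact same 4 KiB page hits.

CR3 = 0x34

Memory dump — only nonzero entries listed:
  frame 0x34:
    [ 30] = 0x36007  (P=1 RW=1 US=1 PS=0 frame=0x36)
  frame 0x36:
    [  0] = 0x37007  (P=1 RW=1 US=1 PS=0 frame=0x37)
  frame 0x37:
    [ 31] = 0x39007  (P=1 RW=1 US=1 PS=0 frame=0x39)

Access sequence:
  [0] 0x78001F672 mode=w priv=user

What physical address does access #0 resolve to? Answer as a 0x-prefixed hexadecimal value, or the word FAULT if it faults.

Trace:
#0 VA=0x78001F672 (w,user):
  L0: frame=0x34 idx=30 entry=0x36007 [P=1 RW=1 US=1 PS=0]
  L1: frame=0x36 idx=0 entry=0x37007 [P=1 RW=1 US=1 PS=0]
  L2: frame=0x37 idx=31 entry=0x39007 [P=1 RW=1 US=1 PS=0]
  ⇒ phys 0x39672  [3 reads]

Access #0 PA: 0x39672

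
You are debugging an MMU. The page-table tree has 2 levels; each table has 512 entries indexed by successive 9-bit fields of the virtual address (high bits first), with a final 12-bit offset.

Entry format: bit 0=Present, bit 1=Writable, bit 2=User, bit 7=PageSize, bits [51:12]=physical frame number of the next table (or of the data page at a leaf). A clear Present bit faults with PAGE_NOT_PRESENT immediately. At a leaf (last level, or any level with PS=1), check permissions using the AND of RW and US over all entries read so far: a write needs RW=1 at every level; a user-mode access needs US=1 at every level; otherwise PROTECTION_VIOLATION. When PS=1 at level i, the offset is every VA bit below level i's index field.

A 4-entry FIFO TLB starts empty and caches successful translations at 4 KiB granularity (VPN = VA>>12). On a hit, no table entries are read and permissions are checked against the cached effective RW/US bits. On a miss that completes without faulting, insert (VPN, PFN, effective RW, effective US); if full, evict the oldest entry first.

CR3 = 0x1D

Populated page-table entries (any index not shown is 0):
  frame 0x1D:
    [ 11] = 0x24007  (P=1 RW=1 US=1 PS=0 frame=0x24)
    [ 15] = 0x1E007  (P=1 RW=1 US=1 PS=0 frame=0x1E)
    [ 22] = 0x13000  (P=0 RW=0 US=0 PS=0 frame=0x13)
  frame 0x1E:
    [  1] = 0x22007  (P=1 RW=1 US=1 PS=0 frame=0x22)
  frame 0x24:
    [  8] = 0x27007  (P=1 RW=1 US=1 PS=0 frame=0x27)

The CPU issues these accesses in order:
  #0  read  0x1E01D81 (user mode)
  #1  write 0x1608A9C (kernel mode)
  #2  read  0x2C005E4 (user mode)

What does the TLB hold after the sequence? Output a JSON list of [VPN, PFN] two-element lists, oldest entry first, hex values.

Trace:
#0 VA=0x1E01D81 (r,user):
  L0 @0x1D[15] → 0x1E007  P=1,RW=1,US=1,PS=0
  L1 @0x1E[1] → 0x22007  P=1,RW=1,US=1,PS=0
  ⇒ phys 0x22D81  [2 reads]
#1 VA=0x1608A9C (w,kernel):
  L0 @0x1D[11] → 0x24007  P=1,RW=1,US=1,PS=0
  L1 @0x24[8] → 0x27007  P=1,RW=1,US=1,PS=0
  ⇒ phys 0x27A9C  [2 reads]
#2 VA=0x2C005E4 (r,user):
  L0 @0x1D[22] → 0x13000  P=0,RW=0,US=0,PS=0
  ⇒ fault: PAGE_NOT_PRESENT  — 1 lookups

TLB: [["0x1E01", "0x22"], ["0x1608", "0x27"]]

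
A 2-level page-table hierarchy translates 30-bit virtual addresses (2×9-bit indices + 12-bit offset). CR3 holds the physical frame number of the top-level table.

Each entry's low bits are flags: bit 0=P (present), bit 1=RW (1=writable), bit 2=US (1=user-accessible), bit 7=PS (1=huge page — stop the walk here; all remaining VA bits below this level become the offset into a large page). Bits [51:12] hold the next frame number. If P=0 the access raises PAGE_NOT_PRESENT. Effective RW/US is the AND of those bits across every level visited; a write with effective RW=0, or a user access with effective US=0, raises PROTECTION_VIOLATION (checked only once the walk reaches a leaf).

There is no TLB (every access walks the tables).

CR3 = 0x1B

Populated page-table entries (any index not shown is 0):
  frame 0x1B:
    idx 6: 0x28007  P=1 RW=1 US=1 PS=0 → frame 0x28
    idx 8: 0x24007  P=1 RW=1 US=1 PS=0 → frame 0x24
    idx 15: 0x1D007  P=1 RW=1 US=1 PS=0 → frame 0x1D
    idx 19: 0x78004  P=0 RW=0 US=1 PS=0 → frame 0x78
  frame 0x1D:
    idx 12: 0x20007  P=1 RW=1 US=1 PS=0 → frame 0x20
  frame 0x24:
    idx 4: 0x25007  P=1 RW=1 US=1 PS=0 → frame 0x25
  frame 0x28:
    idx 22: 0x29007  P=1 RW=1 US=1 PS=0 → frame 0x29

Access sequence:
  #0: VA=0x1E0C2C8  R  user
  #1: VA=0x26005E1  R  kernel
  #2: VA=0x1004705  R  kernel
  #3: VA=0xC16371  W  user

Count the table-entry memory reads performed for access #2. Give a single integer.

Per-access translation:
#0 VA=0x1E0C2C8 (r,user):
  lvl0: tbl 0x1B, slot 15 ⇒ 0x1D007 (P1/RW1/US1/PS0)
  lvl1: tbl 0x1D, slot 12 ⇒ 0x20007 (P1/RW1/US1/PS0)
  → PA=0x202C8  (2 entries read)
#1 VA=0x26005E1 (r,kernel):
  lvl0: tbl 0x1B, slot 19 ⇒ 0x78004 (P0/RW0/US1/PS0)
  ⇒ fault: PAGE_NOT_PRESENT  — 1 lookups
#2 VA=0x1004705 (r,kernel):
  lvl0: tbl 0x1B, slot 8 ⇒ 0x24007 (P1/RW1/US1/PS0)
  lvl1: tbl 0x24, slot 4 ⇒ 0x25007 (P1/RW1/US1/PS0)
  → PA=0x25705  (2 entries read)
#3 VA=0xC16371 (w,user):
  lvl0: tbl 0x1B, slot 6 ⇒ 0x28007 (P1/RW1/US1/PS0)
  lvl1: tbl 0x28, slot 22 ⇒ 0x29007 (P1/RW1/US1/PS0)
  → PA=0x29371  (2 entries read)

Entries read for #2: 2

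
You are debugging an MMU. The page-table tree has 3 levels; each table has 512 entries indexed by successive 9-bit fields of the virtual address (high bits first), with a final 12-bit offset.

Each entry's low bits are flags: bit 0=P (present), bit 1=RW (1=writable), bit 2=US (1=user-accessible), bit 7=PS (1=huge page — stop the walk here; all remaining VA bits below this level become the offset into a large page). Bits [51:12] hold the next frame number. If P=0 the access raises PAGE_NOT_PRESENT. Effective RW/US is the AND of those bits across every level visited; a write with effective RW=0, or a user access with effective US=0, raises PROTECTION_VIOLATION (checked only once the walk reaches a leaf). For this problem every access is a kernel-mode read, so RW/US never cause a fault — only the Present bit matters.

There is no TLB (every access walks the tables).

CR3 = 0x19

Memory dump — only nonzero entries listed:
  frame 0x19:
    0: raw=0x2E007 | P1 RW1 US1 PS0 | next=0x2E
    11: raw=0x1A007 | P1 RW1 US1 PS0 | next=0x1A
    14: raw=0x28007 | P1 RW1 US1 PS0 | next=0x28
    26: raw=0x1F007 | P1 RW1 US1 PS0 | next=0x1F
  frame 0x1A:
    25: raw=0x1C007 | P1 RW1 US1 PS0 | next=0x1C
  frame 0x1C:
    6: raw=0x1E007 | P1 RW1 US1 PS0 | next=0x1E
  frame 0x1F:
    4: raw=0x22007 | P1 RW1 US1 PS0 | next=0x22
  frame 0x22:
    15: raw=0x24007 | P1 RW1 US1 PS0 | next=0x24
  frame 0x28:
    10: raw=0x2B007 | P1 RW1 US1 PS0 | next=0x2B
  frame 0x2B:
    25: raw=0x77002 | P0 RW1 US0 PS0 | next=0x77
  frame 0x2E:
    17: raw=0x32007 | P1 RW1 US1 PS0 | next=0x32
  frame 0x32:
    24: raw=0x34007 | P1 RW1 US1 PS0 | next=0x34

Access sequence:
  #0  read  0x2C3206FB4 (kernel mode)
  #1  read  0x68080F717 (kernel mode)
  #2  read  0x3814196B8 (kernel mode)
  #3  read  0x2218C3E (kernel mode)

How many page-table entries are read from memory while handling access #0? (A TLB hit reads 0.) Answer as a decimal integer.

Walk each access:
#0 VA=0x2C3206FB4 (r,kernel):
  L0 @0x19[11] → 0x1A007  P=1,RW=1,US=1,PS=0
  L1 @0x1A[25] → 0x1C007  P=1,RW=1,US=1,PS=0
  L2 @0x1C[6] → 0x1E007  P=1,RW=1,US=1,PS=0
  → PA=0x1EFB4  (3 entries read)
#1 VA=0x68080F717 (r,kernel):
  L0 @0x19[26] → 0x1F007  P=1,RW=1,US=1,PS=0
  L1 @0x1F[4] → 0x22007  P=1,RW=1,US=1,PS=0
  L2 @0x22[15] → 0x24007  P=1,RW=1,US=1,PS=0
  → PA=0x24717  (3 entries read)
#2 VA=0x3814196B8 (r,kernel):
  L0 @0x19[14] → 0x28007  P=1,RW=1,US=1,PS=0
  L1 @0x28[10] → 0x2B007  P=1,RW=1,US=1,PS=0
  L2 @0x2B[25] → 0x77002  P=0,RW=1,US=0,PS=0
  → PAGE_NOT_PRESENT  (3 entries read)
#3 VA=0x2218C3E (r,kernel):
  L0 @0x19[0] → 0x2E007  P=1,RW=1,US=1,PS=0
  L1 @0x2E[17] → 0x32007  P=1,RW=1,US=1,PS=0
  L2 @0x32[24] → 0x34007  P=1,RW=1,US=1,PS=0
  → PA=0x34C3E  (3 entries read)

Entries read for #0: 3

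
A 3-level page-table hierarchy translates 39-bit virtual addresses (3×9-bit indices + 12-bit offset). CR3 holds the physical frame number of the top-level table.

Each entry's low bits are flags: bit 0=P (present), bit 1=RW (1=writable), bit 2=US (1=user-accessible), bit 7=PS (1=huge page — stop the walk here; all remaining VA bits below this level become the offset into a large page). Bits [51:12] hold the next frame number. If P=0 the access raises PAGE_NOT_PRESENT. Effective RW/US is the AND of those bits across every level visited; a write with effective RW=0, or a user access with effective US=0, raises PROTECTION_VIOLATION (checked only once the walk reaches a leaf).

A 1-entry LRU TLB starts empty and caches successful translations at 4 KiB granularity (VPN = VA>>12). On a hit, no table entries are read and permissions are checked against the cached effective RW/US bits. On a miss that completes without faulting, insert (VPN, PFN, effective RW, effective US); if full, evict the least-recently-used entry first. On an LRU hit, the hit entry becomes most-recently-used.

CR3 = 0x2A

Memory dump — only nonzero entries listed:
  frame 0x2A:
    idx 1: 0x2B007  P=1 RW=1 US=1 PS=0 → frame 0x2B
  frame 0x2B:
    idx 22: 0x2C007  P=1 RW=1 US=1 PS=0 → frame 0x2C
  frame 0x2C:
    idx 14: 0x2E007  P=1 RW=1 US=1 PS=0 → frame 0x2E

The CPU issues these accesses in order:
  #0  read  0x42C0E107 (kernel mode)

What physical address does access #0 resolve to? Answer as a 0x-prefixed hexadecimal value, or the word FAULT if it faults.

Walk each access:
#0 VA=0x42C0E107 (r,kernel):
  [0] read 0x2A idx=1: raw=0x2B007 flags P=1 W=1 U=1 S=0
  [1] read 0x2B idx=22: raw=0x2C007 flags P=1 W=1 U=1 S=0
  [2] read 0x2C idx=14: raw=0x2E007 flags P=1 W=1 U=1 S=0
  → PA=0x2E107  (3 entries read)

Access #0 PA: 0x2E107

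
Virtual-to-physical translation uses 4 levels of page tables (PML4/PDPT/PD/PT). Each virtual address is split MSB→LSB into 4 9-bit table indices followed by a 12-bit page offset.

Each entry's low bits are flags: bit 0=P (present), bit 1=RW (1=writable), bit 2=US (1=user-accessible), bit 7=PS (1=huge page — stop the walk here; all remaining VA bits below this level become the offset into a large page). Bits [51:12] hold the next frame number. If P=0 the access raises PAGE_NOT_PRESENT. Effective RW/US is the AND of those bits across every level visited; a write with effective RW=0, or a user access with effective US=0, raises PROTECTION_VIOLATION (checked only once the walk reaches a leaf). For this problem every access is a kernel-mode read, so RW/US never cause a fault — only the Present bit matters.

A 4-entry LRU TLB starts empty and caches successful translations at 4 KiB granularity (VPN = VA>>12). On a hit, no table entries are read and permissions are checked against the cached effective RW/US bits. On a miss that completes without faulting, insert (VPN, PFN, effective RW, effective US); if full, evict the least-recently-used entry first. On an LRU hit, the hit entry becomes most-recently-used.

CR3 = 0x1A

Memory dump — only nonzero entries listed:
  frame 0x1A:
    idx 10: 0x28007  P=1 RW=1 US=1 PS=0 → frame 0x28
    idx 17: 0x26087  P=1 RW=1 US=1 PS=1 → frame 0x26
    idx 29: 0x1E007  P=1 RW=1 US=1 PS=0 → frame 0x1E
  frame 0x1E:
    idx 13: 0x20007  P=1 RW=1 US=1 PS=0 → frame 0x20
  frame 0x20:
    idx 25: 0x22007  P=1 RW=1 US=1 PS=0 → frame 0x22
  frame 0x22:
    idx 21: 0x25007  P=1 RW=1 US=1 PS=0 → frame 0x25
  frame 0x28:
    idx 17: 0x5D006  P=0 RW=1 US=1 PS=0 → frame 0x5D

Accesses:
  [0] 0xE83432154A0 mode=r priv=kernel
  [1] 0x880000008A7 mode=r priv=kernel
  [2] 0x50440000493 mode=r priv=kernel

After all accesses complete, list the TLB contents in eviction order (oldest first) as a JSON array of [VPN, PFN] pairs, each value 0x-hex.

Per-access translation:
#0 VA=0xE83432154A0 (r,kernel):
  L0 @0x1A[29] → 0x1E007  P=1,RW=1,US=1,PS=0
  L1 @0x1E[13] → 0x20007  P=1,RW=1,US=1,PS=0
  L2 @0x20[25] → 0x22007  P=1,RW=1,US=1,PS=0
  L3 @0x22[21] → 0x25007  P=1,RW=1,US=1,PS=0
  ✓ 0x254A0  — 4 lookups
#1 VA=0x880000008A7 (r,kernel):
  L0 @0x1A[17] → 0x26087  P=1,RW=1,US=1,PS=1
  ✓ 0x268A7 (huge @L0)  — 1 lookups
#2 VA=0x50440000493 (r,kernel):
  L0 @0x1A[10] → 0x28007  P=1,RW=1,US=1,PS=0
  L1 @0x28[17] → 0x5D006  P=0,RW=1,US=1,PS=0
  → PAGE_NOT_PRESENT  (2 entries read)

TLB: [["0xE8343215", "0x25"], ["0x88000000", "0x26"]]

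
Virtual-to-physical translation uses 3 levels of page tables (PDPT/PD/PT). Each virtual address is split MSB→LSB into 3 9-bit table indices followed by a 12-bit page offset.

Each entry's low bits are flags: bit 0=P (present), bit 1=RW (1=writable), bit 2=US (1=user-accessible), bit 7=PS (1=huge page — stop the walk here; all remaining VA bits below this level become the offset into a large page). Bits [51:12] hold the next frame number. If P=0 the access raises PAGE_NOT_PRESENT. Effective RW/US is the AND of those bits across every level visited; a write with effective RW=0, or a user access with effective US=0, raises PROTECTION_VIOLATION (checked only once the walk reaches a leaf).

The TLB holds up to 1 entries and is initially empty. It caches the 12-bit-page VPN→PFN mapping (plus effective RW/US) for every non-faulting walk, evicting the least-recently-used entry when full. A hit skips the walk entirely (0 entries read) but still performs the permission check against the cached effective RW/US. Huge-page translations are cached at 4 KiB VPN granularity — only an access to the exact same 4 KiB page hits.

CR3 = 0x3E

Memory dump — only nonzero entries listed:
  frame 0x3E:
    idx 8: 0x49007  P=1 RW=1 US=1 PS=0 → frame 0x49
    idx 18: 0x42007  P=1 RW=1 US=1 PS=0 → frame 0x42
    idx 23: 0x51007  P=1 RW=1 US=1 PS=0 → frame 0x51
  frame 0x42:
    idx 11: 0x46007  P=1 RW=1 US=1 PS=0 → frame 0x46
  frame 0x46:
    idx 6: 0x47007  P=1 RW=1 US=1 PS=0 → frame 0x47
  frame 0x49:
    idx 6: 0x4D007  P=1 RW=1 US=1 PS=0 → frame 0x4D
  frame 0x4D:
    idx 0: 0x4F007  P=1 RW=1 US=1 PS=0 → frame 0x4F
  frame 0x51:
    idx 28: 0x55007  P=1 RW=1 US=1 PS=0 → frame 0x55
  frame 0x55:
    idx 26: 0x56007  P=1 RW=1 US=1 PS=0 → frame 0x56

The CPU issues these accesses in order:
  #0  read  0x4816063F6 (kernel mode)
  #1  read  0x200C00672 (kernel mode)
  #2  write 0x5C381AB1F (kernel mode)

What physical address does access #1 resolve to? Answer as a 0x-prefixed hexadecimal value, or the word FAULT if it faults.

Walk each access:
#0 VA=0x4816063F6 (r,kernel):
  [0] read 0x3E idx=18: raw=0x42007 flags P=1 W=1 U=1 S=0
  [1] read 0x42 idx=11: raw=0x46007 flags P=1 W=1 U=1 S=0
  [2] read 0x46 idx=6: raw=0x47007 flags P=1 W=1 U=1 S=0
  ✓ 0x473F6  — 3 lookups
#1 VA=0x200C00672 (r,kernel):
  [0] read 0x3E idx=8: raw=0x49007 flags P=1 W=1 U=1 S=0
  [1] read 0x49 idx=6: raw=0x4D007 flags P=1 W=1 U=1 S=0
  [2] read 0x4D idx=0: raw=0x4F007 flags P=1 W=1 U=1 S=0
  ✓ 0x4F672  — 3 lookups
#2 VA=0x5C381AB1F (w,kernel):
  [0] read 0x3E idx=23: raw=0x51007 flags P=1 W=1 U=1 S=0
  [1] read 0x51 idx=28: raw=0x55007 flags P=1 W=1 U=1 S=0
  [2] read 0x55 idx=26: raw=0x56007 flags P=1 W=1 U=1 S=0
  ✓ 0x56B1F  — 3 lookups

Access #1 PA: 0x4F672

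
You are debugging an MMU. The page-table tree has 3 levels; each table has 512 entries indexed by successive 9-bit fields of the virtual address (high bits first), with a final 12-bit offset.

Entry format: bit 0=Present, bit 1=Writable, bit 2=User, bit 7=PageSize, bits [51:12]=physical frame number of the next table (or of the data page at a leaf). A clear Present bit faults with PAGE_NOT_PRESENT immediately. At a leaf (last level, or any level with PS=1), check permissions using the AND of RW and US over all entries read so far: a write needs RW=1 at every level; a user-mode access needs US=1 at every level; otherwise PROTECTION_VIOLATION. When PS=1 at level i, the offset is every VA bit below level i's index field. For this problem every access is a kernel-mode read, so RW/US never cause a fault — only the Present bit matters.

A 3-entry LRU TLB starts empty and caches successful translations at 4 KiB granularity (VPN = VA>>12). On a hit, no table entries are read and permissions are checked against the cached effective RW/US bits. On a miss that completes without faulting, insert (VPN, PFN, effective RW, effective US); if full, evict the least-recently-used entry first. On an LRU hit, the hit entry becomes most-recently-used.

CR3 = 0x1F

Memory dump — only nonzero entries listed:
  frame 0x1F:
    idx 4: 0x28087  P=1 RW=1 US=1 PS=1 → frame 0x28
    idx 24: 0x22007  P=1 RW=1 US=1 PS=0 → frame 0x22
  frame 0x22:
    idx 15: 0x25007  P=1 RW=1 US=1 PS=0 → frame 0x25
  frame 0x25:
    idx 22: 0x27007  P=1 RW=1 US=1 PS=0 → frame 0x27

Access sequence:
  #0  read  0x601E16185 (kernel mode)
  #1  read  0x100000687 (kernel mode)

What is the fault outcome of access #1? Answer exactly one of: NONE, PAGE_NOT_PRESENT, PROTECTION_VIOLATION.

Walk each access:
#0 VA=0x601E16185 (r,kernel):
  L0 @0x1F[24] → 0x22007  P=1,RW=1,US=1,PS=0
  L1 @0x22[15] → 0x25007  P=1,RW=1,US=1,PS=0
  L2 @0x25[22] → 0x27007  P=1,RW=1,US=1,PS=0
  ⇒ phys 0x27185  [3 reads]
#1 VA=0x100000687 (r,kernel):
  L0 @0x1F[4] → 0x28087  P=1,RW=1,US=1,PS=1
  ⇒ phys 0x28687 (huge @L0)  [1 reads]

Access #1 fault: NONE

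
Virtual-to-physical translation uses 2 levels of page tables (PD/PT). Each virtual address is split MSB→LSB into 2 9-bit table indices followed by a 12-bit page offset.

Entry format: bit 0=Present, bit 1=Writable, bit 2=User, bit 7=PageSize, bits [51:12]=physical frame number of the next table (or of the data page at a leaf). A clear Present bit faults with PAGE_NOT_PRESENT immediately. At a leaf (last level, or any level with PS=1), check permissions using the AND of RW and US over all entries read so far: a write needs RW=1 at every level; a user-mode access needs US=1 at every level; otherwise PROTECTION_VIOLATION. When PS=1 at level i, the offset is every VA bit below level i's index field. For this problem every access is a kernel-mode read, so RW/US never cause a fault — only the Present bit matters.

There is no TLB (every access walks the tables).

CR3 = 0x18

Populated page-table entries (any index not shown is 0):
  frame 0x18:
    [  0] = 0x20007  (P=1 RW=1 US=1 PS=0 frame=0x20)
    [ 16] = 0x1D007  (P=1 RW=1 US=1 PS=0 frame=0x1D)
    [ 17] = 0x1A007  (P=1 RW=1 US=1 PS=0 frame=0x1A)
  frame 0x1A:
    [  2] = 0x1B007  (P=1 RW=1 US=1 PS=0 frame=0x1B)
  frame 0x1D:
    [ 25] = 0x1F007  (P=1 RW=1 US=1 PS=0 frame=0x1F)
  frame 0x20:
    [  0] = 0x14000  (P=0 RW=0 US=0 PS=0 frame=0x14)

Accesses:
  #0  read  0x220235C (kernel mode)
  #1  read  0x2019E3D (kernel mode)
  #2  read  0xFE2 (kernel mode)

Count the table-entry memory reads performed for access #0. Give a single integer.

Trace:
#0 VA=0x220235C (r,kernel):
  L0 @0x18[17] → 0x1A007  P=1,RW=1,US=1,PS=0
  L1 @0x1A[2] → 0x1B007  P=1,RW=1,US=1,PS=0
  → PA=0x1B35C  (2 entries read)
#1 VA=0x2019E3D (r,kernel):
  L0 @0x18[16] → 0x1D007  P=1,RW=1,US=1,PS=0
  L1 @0x1D[25] → 0x1F007  P=1,RW=1,US=1,PS=0
  → PA=0x1FE3D  (2 entries read)
#2 VA=0xFE2 (r,kernel):
  L0 @0x18[0] → 0x20007  P=1,RW=1,US=1,PS=0
  L1 @0x20[0] → 0x14000  P=0,RW=0,US=0,PS=0
  ⇒ fault: PAGE_NOT_PRESENT  — 2 lookups

Entries read for #0: 2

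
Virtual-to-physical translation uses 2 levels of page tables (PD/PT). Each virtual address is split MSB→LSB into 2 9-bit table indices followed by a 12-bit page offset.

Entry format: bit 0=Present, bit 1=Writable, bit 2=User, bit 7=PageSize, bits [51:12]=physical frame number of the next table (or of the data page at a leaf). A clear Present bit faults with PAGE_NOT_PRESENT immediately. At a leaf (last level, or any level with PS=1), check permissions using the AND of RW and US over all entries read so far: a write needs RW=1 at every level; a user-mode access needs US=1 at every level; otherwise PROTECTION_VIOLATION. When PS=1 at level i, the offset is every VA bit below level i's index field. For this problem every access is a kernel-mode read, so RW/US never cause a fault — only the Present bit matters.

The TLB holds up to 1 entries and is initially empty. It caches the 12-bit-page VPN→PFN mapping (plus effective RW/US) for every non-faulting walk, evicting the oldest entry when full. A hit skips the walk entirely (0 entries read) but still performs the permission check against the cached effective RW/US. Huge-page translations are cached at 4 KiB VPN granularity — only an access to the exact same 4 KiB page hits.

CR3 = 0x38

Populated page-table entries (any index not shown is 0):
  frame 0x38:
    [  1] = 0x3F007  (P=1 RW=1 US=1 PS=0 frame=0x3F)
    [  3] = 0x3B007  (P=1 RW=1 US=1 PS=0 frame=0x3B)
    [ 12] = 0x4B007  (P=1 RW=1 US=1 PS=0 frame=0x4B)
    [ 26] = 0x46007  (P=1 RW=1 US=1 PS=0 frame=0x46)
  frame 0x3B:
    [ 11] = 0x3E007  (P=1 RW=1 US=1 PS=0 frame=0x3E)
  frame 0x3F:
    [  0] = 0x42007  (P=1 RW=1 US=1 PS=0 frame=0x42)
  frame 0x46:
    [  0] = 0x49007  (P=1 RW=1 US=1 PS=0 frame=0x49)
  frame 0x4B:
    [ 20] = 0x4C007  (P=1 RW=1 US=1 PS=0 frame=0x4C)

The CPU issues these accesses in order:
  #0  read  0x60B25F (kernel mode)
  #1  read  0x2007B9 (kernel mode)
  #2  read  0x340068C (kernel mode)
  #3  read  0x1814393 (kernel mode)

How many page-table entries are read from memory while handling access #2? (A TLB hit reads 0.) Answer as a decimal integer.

Per-access translation:
#0 VA=0x60B25F (r,kernel):
  lvl0: tbl 0x38, slot 3 ⇒ 0x3B007 (P1/RW1/US1/PS0)
  lvl1: tbl 0x3B, slot 11 ⇒ 0x3E007 (P1/RW1/US1/PS0)
  ⇒ phys 0x3E25F  [2 reads]
#1 VA=0x2007B9 (r,kernel):
  lvl0: tbl 0x38, slot 1 ⇒ 0x3F007 (P1/RW1/US1/PS0)
  lvl1: tbl 0x3F, slot 0 ⇒ 0x42007 (P1/RW1/US1/PS0)
  ⇒ phys 0x427B9  [2 reads]
#2 VA=0x340068C (r,kernel):
  lvl0: tbl 0x38, slot 26 ⇒ 0x46007 (P1/RW1/US1/PS0)
  lvl1: tbl 0x46, slot 0 ⇒ 0x49007 (P1/RW1/US1/PS0)
  ⇒ phys 0x4968C  [2 reads]
#3 VA=0x1814393 (r,kernel):
  lvl0: tbl 0x38, slot 12 ⇒ 0x4B007 (P1/RW1/US1/PS0)
  lvl1: tbl 0x4B, slot 20 ⇒ 0x4C007 (P1/RW1/US1/PS0)
  ⇒ phys 0x4C393  [2 reads]

Entries read for #2: 2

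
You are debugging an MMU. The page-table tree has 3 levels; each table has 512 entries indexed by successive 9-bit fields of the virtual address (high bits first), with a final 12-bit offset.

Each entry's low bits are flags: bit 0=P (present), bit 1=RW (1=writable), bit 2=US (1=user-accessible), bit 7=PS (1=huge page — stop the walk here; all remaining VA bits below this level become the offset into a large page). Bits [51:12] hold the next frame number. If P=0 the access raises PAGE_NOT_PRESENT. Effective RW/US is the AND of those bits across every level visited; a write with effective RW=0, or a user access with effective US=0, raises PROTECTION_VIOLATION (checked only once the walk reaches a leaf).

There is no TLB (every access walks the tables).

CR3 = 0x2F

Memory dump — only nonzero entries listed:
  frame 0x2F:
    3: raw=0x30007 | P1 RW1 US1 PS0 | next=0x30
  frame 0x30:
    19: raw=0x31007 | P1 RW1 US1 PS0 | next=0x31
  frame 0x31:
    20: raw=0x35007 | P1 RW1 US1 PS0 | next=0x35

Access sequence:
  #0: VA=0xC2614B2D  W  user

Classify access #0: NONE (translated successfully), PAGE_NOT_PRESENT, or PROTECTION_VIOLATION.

Trace:
#0 VA=0xC2614B2D (w,user):
  L0: frame=0x2F idx=3 entry=0x30007 [P=1 RW=1 US=1 PS=0]
  L1: frame=0x30 idx=19 entry=0x31007 [P=1 RW=1 US=1 PS=0]
  L2: frame=0x31 idx=20 entry=0x35007 [P=1 RW=1 US=1 PS=0]
  ✓ 0x35B2D  — 3 lookups

Access #0 fault: NONE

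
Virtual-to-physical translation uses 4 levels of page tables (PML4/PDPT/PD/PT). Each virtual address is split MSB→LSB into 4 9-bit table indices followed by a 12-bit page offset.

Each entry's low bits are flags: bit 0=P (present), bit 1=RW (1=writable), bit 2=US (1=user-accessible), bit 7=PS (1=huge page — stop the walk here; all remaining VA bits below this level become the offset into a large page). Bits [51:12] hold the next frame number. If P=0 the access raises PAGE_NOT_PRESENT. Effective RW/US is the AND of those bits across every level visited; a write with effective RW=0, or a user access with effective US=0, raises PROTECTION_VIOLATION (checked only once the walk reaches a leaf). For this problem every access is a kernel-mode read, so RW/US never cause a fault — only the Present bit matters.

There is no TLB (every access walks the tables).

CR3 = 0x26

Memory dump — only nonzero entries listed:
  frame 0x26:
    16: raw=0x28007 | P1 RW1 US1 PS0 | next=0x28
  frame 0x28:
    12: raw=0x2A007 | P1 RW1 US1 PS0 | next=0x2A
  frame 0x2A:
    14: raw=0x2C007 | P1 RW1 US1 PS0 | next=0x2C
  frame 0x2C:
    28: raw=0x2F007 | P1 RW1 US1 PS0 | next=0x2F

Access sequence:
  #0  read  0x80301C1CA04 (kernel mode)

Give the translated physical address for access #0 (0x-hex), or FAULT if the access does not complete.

Trace:
#0 VA=0x80301C1CA04 (r,kernel):
  L0: frame=0x26 idx=16 entry=0x28007 [P=1 RW=1 US=1 PS=0]
  L1: frame=0x28 idx=12 entry=0x2A007 [P=1 RW=1 US=1 PS=0]
  L2: frame=0x2A idx=14 entry=0x2C007 [P=1 RW=1 US=1 PS=0]
  L3: frame=0x2C idx=28 entry=0x2F007 [P=1 RW=1 US=1 PS=0]
  ⇒ phys 0x2FA04  [4 reads]

Access #0 PA: 0x2FA04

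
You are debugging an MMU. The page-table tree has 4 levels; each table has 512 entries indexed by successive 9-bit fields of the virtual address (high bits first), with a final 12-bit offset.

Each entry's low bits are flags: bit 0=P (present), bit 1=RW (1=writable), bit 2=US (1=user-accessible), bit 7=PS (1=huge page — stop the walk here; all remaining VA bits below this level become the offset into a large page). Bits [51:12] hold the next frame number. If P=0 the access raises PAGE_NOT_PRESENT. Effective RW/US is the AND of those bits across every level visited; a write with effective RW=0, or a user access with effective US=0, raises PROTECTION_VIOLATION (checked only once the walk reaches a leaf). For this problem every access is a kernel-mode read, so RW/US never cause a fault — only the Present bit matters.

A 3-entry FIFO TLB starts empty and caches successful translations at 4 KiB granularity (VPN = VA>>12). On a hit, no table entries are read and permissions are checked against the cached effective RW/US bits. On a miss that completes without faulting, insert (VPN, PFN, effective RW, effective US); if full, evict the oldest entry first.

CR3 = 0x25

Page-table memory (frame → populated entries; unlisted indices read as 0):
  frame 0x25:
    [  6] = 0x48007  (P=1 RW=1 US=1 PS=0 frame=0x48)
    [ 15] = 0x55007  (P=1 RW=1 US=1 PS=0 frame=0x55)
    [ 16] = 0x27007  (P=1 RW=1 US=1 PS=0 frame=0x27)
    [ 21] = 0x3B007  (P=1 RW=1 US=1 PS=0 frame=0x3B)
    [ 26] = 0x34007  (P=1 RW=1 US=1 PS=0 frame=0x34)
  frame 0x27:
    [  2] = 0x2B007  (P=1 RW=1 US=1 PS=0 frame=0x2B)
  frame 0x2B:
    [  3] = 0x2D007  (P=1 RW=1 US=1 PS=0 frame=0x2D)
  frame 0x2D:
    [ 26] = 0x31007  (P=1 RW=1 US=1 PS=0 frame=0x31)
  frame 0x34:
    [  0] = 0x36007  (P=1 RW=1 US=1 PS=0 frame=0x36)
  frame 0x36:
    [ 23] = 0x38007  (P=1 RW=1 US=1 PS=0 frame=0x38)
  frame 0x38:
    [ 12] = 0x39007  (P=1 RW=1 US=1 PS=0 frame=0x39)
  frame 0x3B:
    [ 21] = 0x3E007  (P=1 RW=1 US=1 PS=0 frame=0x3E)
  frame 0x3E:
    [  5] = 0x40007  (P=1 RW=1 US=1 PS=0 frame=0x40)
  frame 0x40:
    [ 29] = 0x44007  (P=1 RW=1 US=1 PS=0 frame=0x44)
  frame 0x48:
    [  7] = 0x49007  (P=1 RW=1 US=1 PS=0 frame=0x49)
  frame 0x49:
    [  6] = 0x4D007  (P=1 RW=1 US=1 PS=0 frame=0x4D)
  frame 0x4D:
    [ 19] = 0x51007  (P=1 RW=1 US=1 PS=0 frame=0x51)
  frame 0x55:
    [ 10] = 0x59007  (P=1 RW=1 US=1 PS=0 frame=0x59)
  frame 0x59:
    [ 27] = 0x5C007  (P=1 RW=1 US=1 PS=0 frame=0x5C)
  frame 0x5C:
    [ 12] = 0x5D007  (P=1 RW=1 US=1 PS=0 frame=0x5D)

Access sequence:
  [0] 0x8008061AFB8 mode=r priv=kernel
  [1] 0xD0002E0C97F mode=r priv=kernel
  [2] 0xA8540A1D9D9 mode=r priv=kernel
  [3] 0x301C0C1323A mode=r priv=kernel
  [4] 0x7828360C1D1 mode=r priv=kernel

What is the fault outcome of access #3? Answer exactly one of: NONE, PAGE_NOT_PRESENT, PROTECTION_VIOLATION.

Walk each access:
#0 VA=0x8008061AFB8 (r,kernel):
  [0] read 0x25 idx=16: raw=0x27007 flags P=1 W=1 U=1 S=0
  [1] read 0x27 idx=2: raw=0x2B007 flags P=1 W=1 U=1 S=0
  [2] read 0x2B idx=3: raw=0x2D007 flags P=1 W=1 U=1 S=0
  [3] read 0x2D idx=26: raw=0x31007 flags P=1 W=1 U=1 S=0
  ⇒ phys 0x31FB8  [4 reads]
#1 VA=0xD0002E0C97F (r,kernel):
  [0] read 0x25 idx=26: raw=0x34007 flags P=1 W=1 U=1 S=0
  [1] read 0x34 idx=0: raw=0x36007 flags P=1 W=1 U=1 S=0
  [2] read 0x36 idx=23: raw=0x38007 flags P=1 W=1 U=1 S=0
  [3] read 0x38 idx=12: raw=0x39007 flags P=1 W=1 U=1 S=0
  ⇒ phys 0x3997F  [4 reads]
#2 VA=0xA8540A1D9D9 (r,kernel):
  [0] read 0x25 idx=21: raw=0x3B007 flags P=1 W=1 U=1 S=0
  [1] read 0x3B idx=21: raw=0x3E007 flags P=1 W=1 U=1 S=0
  [2] read 0x3E idx=5: raw=0x40007 flags P=1 W=1 U=1 S=0
  [3] read 0x40 idx=29: raw=0x44007 flags P=1 W=1 U=1 S=0
  ⇒ phys 0x449D9  [4 reads]
#3 VA=0x301C0C1323A (r,kernel):
  [0] read 0x25 idx=6: raw=0x48007 flags P=1 W=1 U=1 S=0
  [1] read 0x48 idx=7: raw=0x49007 flags P=1 W=1 U=1 S=0
  [2] read 0x49 idx=6: raw=0x4D007 flags P=1 W=1 U=1 S=0
  [3] read 0x4D idx=19: raw=0x51007 flags P=1 W=1 U=1 S=0
  ⇒ phys 0x5123A  [4 reads]
#4 VA=0x7828360C1D1 (r,kernel):
  [0] read 0x25 idx=15: raw=0x55007 flags P=1 W=1 U=1 S=0
  [1] read 0x55 idx=10: raw=0x59007 flags P=1 W=1 U=1 S=0
  [2] read 0x59 idx=27: raw=0x5C007 flags P=1 W=1 U=1 S=0
  [3] read 0x5C idx=12: raw=0x5D007 flags P=1 W=1 U=1 S=0
  ⇒ phys 0x5D1D1  [4 reads]

Access #3 fault: NONE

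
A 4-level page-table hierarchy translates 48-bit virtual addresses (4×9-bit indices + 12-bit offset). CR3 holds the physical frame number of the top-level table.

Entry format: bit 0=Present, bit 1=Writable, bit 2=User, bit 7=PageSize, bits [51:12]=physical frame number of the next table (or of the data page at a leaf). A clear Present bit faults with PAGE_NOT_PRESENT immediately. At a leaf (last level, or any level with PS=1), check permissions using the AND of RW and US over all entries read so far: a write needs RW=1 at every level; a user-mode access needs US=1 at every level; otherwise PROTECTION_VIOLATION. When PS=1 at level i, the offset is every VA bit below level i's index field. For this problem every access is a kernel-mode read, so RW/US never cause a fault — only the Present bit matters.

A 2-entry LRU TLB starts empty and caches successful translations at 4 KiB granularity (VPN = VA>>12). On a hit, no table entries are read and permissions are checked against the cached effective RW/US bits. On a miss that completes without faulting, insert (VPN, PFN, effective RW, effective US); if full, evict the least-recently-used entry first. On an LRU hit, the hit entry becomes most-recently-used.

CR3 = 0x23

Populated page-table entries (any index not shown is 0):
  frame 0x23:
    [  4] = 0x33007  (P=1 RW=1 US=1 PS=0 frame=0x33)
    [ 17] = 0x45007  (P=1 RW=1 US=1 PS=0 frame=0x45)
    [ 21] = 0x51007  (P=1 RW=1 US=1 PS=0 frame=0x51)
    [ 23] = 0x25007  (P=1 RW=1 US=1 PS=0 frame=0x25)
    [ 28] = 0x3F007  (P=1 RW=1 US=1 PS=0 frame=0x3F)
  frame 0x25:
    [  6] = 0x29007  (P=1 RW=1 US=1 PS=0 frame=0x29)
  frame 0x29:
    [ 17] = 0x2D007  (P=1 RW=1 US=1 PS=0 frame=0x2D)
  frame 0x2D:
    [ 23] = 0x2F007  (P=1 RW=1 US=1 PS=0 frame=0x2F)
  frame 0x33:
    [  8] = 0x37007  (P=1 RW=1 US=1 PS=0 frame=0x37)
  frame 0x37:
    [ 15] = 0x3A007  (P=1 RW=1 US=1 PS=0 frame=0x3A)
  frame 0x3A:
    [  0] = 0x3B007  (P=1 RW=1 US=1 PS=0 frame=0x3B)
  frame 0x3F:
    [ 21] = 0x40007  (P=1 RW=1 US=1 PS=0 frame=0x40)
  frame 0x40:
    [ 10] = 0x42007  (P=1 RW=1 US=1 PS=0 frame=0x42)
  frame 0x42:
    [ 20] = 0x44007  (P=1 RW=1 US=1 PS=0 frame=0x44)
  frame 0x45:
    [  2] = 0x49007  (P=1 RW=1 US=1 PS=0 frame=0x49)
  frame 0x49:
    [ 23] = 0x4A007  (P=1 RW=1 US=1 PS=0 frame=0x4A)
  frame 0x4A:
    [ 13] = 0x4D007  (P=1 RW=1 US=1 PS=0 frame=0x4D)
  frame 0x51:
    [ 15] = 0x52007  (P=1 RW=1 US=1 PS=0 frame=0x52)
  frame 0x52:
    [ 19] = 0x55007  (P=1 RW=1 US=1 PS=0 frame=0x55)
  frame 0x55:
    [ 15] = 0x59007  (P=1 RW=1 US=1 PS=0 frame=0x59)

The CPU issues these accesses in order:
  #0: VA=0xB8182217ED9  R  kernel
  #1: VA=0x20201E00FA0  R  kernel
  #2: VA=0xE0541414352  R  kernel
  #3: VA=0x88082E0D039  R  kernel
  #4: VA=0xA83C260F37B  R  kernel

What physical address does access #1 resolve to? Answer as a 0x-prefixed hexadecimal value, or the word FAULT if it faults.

Walk each access:
#0 VA=0xB8182217ED9 (r,kernel):
  L0: frame=0x23 idx=23 entry=0x25007 [P=1 RW=1 US=1 PS=0]
  L1: frame=0x25 idx=6 entry=0x29007 [P=1 RW=1 US=1 PS=0]
  L2: frame=0x29 idx=17 entry=0x2D007 [P=1 RW=1 US=1 PS=0]
  L3: frame=0x2D idx=23 entry=0x2F007 [P=1 RW=1 US=1 PS=0]
  ✓ 0x2FED9  — 4 lookups
#1 VA=0x20201E00FA0 (r,kernel):
  L0: frame=0x23 idx=4 entry=0x33007 [P=1 RW=1 US=1 PS=0]
  L1: frame=0x33 idx=8 entry=0x37007 [P=1 RW=1 US=1 PS=0]
  L2: frame=0x37 idx=15 entry=0x3A007 [P=1 RW=1 US=1 PS=0]
  L3: frame=0x3A idx=0 entry=0x3B007 [P=1 RW=1 US=1 PS=0]
  ✓ 0x3BFA0  — 4 lookups
#2 VA=0xE0541414352 (r,kernel):
  L0: frame=0x23 idx=28 entry=0x3F007 [P=1 RW=1 US=1 PS=0]
  L1: frame=0x3F idx=21 entry=0x40007 [P=1 RW=1 US=1 PS=0]
  L2: frame=0x40 idx=10 entry=0x42007 [P=1 RW=1 US=1 PS=0]
  L3: frame=0x42 idx=20 entry=0x44007 [P=1 RW=1 US=1 PS=0]
  ✓ 0x44352  — 4 lookups
#3 VA=0x88082E0D039 (r,kernel):
  L0: frame=0x23 idx=17 entry=0x45007 [P=1 RW=1 US=1 PS=0]
  L1: frame=0x45 idx=2 entry=0x49007 [P=1 RW=1 US=1 PS=0]
  L2: frame=0x49 idx=23 entry=0x4A007 [P=1 RW=1 US=1 PS=0]
  L3: frame=0x4A idx=13 entry=0x4D007 [P=1 RW=1 US=1 PS=0]
  ✓ 0x4D039  — 4 lookups
#4 VA=0xA83C260F37B (r,kernel):
  L0: frame=0x23 idx=21 entry=0x51007 [P=1 RW=1 US=1 PS=0]
  L1: frame=0x51 idx=15 entry=0x52007 [P=1 RW=1 US=1 PS=0]
  L2: frame=0x52 idx=19 entry=0x55007 [P=1 RW=1 US=1 PS=0]
  L3: frame=0x55 idx=15 entry=0x59007 [P=1 RW=1 US=1 PS=0]
  ✓ 0x5937B  — 4 lookups

Access #1 PA: 0x3BFA0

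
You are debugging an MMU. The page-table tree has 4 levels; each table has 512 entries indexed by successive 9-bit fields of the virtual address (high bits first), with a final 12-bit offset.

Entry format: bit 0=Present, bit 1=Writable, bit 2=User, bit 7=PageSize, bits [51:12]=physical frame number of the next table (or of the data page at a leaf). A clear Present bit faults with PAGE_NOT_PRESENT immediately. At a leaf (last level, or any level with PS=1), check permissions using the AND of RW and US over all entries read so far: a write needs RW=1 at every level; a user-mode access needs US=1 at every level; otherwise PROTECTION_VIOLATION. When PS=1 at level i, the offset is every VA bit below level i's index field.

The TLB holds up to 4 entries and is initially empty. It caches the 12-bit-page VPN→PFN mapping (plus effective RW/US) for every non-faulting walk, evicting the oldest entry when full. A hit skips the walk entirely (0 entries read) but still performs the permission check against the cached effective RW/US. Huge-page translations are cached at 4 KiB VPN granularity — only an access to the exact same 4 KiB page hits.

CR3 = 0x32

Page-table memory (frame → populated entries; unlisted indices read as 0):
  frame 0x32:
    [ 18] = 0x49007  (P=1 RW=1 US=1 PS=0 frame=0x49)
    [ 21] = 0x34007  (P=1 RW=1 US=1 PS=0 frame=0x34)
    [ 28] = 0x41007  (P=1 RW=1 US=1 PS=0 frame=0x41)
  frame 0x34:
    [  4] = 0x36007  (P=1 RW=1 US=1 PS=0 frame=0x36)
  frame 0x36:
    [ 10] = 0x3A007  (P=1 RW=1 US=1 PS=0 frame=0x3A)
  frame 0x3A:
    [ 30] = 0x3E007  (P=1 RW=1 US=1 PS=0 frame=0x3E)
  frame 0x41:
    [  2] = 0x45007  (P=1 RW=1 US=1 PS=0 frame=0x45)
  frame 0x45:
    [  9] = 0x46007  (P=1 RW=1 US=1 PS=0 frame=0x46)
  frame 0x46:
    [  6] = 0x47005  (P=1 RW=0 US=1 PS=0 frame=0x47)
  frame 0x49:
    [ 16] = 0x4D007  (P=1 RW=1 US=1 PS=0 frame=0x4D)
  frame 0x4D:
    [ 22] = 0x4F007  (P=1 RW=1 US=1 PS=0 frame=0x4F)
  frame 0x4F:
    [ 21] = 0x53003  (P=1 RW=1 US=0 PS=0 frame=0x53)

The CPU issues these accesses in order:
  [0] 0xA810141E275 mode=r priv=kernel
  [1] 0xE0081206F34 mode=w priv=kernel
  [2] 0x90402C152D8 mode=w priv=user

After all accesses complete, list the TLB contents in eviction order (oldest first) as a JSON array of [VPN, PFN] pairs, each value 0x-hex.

Trace:
#0 VA=0xA810141E275 (r,kernel):
  [0] read 0x32 idx=21: raw=0x34007 flags P=1 W=1 U=1 S=0
  [1] read 0x34 idx=4: raw=0x36007 flags P=1 W=1 U=1 S=0
  [2] read 0x36 idx=10: raw=0x3A007 flags P=1 W=1 U=1 S=0
  [3] read 0x3A idx=30: raw=0x3E007 flags P=1 W=1 U=1 S=0
  ✓ 0x3E275  — 4 lookups
#1 VA=0xE0081206F34 (w,kernel):
  [0] read 0x32 idx=28: raw=0x41007 flags P=1 W=1 U=1 S=0
  [1] read 0x41 idx=2: raw=0x45007 flags P=1 W=1 U=1 S=0
  [2] read 0x45 idx=9: raw=0x46007 flags P=1 W=1 U=1 S=0
  [3] read 0x46 idx=6: raw=0x47005 flags P=1 W=0 U=1 S=0
  ✗ PROTECTION_VIOLATION  [4 reads]
#2 VA=0x90402C152D8 (w,user):
  [0] read 0x32 idx=18: raw=0x49007 flags P=1 W=1 U=1 S=0
  [1] read 0x49 idx=16: raw=0x4D007 flags P=1 W=1 U=1 S=0
  [2] read 0x4D idx=22: raw=0x4F007 flags P=1 W=1 U=1 S=0
  [3] read 0x4F idx=21: raw=0x53003 flags P=1 W=1 U=0 S=0
  ✗ PROTECTION_VIOLATION  [4 reads]

TLB: [["0xA810141E", "0x3E"]]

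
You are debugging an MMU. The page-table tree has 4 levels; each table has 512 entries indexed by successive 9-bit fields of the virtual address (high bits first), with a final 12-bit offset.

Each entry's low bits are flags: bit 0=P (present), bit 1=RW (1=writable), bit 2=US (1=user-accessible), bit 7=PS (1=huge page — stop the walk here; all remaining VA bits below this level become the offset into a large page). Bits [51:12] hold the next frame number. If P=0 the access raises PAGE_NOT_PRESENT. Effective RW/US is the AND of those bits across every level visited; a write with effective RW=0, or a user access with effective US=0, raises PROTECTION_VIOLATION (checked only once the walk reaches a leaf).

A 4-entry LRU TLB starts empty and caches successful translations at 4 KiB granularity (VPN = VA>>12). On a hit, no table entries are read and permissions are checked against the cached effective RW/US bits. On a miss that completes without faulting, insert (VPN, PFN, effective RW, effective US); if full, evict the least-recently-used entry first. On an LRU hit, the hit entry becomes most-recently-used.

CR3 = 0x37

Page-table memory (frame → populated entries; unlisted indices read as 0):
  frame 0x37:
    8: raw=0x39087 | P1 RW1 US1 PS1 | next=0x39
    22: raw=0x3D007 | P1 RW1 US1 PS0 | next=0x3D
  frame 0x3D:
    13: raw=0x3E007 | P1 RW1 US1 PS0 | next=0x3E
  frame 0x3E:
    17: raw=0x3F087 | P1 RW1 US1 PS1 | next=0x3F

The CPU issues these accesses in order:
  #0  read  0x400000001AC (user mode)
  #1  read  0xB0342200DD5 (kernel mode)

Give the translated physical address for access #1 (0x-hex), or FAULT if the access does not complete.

Trace:
#0 VA=0x400000001AC (r,user):
  [0] read 0x37 idx=8: raw=0x39087 flags P=1 W=1 U=1 S=1
  ✓ 0x391AC (huge @L0)  — 1 lookups
#1 VA=0xB0342200DD5 (r,kernel):
  [0] read 0x37 idx=22: raw=0x3D007 flags P=1 W=1 U=1 S=0
  [1] read 0x3D idx=13: raw=0x3E007 flags P=1 W=1 U=1 S=0
  [2] read 0x3E idx=17: raw=0x3F087 flags P=1 W=1 U=1 S=1
  ✓ 0x3FDD5 (huge @L2)  — 3 lookups

Access #1 PA: 0x3FDD5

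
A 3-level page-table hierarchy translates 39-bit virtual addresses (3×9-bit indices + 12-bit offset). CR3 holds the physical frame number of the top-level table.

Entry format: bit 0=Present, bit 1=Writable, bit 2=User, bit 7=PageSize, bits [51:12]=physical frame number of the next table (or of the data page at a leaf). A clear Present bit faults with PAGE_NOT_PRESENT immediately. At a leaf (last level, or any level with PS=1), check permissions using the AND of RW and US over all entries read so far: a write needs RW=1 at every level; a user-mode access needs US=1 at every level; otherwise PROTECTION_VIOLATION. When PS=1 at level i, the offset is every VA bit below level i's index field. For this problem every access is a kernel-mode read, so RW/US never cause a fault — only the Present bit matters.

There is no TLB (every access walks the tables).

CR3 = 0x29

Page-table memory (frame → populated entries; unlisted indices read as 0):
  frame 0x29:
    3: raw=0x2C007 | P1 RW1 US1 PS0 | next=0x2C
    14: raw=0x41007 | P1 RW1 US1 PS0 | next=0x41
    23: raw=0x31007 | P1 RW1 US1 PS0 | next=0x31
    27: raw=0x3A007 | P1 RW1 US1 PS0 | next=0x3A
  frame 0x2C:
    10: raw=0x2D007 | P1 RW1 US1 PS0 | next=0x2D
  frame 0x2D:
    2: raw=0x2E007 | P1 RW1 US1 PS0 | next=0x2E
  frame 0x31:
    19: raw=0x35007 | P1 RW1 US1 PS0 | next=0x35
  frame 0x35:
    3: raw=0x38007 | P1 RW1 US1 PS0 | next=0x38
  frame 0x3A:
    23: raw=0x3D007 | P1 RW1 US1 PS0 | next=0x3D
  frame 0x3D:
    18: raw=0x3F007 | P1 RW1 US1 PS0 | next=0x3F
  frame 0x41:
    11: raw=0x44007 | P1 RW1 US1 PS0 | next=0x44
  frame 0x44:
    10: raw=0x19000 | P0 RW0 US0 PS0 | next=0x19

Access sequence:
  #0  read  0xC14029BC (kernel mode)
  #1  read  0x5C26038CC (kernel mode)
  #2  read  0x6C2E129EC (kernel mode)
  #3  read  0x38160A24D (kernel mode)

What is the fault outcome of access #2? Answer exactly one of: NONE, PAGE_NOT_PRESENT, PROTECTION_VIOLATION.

Per-access translation:
#0 VA=0xC14029BC (r,kernel):
  L0: frame=0x29 idx=3 entry=0x2C007 [P=1 RW=1 US=1 PS=0]
  L1: frame=0x2C idx=10 entry=0x2D007 [P=1 RW=1 US=1 PS=0]
  L2: frame=0x2D idx=2 entry=0x2E007 [P=1 RW=1 US=1 PS=0]
  ⇒ phys 0x2E9BC  [3 reads]
#1 VA=0x5C26038CC (r,kernel):
  L0: frame=0x29 idx=23 entry=0x31007 [P=1 RW=1 US=1 PS=0]
  L1: frame=0x31 idx=19 entry=0x35007 [P=1 RW=1 US=1 PS=0]
  L2: frame=0x35 idx=3 entry=0x38007 [P=1 RW=1 US=1 PS=0]
  ⇒ phys 0x388CC  [3 reads]
#2 VA=0x6C2E129EC (r,kernel):
  L0: frame=0x29 idx=27 entry=0x3A007 [P=1 RW=1 US=1 PS=0]
  L1: frame=0x3A idx=23 entry=0x3D007 [P=1 RW=1 US=1 PS=0]
  L2: frame=0x3D idx=18 entry=0x3F007 [P=1 RW=1 US=1 PS=0]
  ⇒ phys 0x3F9EC  [3 reads]
#3 VA=0x38160A24D (r,kernel):
  L0: frame=0x29 idx=14 entry=0x41007 [P=1 RW=1 US=1 PS=0]
  L1: frame=0x41 idx=11 entry=0x44007 [P=1 RW=1 US=1 PS=0]
  L2: frame=0x44 idx=10 entry=0x19000 [P=0 RW=0 US=0 PS=0]
  ⇒ fault: PAGE_NOT_PRESENT  — 3 lookups

Access #2 fault: NONE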